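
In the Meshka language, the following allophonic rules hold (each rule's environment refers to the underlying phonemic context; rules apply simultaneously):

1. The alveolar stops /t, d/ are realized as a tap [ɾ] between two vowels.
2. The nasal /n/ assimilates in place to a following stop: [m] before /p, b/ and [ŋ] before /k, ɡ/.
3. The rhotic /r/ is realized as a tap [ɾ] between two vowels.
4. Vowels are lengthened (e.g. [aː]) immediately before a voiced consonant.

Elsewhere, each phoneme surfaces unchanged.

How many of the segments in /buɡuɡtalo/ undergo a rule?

3

Segments that undergo a rule: /u/ → [uː] (rule 4); /u/ → [uː] (rule 4); /a/ → [aː] (rule 4).
All other segments surface unchanged.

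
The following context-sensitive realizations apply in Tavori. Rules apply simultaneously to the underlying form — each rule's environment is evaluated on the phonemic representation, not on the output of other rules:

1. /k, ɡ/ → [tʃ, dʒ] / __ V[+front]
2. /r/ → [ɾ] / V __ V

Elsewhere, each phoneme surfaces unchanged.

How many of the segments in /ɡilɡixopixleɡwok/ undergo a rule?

2

Segments that undergo a rule: /ɡ/ → [dʒ] (rule 1); /ɡ/ → [dʒ] (rule 1).
All other segments surface unchanged.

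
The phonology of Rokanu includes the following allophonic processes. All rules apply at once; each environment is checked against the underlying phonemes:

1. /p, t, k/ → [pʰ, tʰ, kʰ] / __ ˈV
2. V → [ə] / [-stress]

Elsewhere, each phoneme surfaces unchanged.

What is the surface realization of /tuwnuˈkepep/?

/t/ (word-initial): rule 1 targets it, but not immediately before a stressed vowel → unchanged [t].
/u/ (between /t/ and /w/) occurs in an unstressed syllable → [ə] by rule 2.
/u/ — between /n/ and /k/, in an unstressed syllable — surfaces as [ə] (rule 2).
/k/ (between /u/ and /e/) occurs immediately before a stressed vowel → [kʰ] by rule 1.
/e/ (between /k/ and /p/) is in the target of rule 2 but the environment (in an unstressed syllable) is not met → [e].
/p/ — between /e/ and /e/; rule 1 does not apply here → [p].
/e/ (between /p/ and /p/) occurs in an unstressed syllable → [ə] by rule 2.
/p/ — word-final; rule 1 does not apply here → [p].

[təwnəˈkʰepəp]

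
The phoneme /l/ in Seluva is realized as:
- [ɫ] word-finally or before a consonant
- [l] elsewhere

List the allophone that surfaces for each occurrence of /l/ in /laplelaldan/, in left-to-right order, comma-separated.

[l], [l], [l], [ɫ]

Occurrence 1 (position 1): no conditioning environment matches → elsewhere allophone [l].
Occurrence 2 (position 4): no conditioning environment matches → elsewhere allophone [l].
Occurrence 3 (position 6): no conditioning environment matches → elsewhere allophone [l].
Occurrence 4 (position 8): word-finally or before a consonant → [ɫ].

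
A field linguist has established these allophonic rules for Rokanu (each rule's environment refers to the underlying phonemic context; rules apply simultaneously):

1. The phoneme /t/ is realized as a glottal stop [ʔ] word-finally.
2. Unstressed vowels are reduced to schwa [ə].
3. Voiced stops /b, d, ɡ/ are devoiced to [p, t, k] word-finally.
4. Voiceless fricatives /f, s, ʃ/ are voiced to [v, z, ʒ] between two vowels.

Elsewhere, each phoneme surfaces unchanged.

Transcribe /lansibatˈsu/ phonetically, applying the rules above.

/l/ (word-initial) is unaffected → [l].
/a/ (between /l/ and /n/) occurs in an unstressed syllable → [ə] by rule 2.
/n/ (between /a/ and /s/): no rule targets it → [n].
/s/ (between /n/ and /i/) is in the target of rule 4 but the environment (between two vowels) is not met → [s].
/i/ — between /s/ and /b/, in an unstressed syllable — surfaces as [ə] (rule 2).
/b/ (between /i/ and /a/): rule 3 targets it, but not word-finally → unchanged [b].
/a/ (between /b/ and /t/) occurs in an unstressed syllable → [ə] by rule 2.
/t/ — between /a/ and /s/; rule 1 does not apply here → [t].
/s/ (between /t/ and /u/) fails the environment for rule 4, so it stays [s].
/u/ — word-final; rule 2 does not apply here → [u].

[lənsəbətˈsu]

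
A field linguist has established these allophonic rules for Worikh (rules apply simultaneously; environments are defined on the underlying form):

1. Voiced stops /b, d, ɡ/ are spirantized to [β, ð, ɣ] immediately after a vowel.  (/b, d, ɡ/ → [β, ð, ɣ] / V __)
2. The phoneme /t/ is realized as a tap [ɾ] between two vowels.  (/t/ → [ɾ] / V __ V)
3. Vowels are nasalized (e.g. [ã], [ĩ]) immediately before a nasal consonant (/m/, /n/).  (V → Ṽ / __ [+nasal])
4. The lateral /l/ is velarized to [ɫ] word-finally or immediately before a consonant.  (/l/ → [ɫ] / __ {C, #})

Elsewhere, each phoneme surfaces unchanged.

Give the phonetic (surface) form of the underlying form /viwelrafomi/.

/v/ (word-initial): no rule targets it → [v].
/i/ (between /v/ and /w/) fails the environment for rule 3, so it stays [i].
/w/ — not in any rule's target class → [w].
/e/ — between /w/ and /l/; rule 3 does not apply here → [e].
/l/ — between /e/ and /r/, word-finally or immediately before a consonant — surfaces as [ɫ] (rule 4).
/r/ (between /l/ and /a/): no rule targets it → [r].
/a/ (between /r/ and /f/) fails the environment for rule 3, so it stays [a].
/f/ (between /a/ and /o/): no rule targets it → [f].
Rule 3 applies to /o/ (between /f/ and /m/: before a nasal consonant) → [õ].
/m/ — not in any rule's target class → [m].
/i/ (word-final) is in the target of rule 3 but the environment (before a nasal consonant) is not met → [i].

[viweɫrafõmi]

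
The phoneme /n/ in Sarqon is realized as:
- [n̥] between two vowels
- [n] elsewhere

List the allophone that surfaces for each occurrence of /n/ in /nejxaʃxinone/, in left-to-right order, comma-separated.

[n], [n̥], [n̥]

Occurrence 1 (position 1): no conditioning environment matches → elsewhere allophone [n].
Occurrence 2 (position 9): between two vowels → [n̥].
Occurrence 3 (position 11): between two vowels → [n̥].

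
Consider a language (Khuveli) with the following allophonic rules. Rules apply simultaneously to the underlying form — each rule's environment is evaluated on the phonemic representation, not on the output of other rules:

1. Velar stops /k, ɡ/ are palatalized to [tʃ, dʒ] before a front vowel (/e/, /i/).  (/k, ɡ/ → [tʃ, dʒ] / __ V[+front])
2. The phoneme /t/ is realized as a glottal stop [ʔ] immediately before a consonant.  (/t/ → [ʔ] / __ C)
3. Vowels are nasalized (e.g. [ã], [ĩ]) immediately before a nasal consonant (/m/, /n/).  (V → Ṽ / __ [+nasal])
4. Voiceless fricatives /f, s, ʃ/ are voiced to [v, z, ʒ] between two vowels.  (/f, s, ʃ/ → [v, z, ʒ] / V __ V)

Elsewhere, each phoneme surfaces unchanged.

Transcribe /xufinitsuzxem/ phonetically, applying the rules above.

/x/ stays [x].
/u/ (between /x/ and /f/) is in the target of rule 3 but the environment (before a nasal consonant) is not met → [u].
/f/ meets the environment for rule 4 (between two vowels) → [v].
/i/ — between /f/ and /n/, before a nasal consonant — surfaces as [ĩ] (rule 3).
/n/ stays [n].
/i/ (between /n/ and /t/) fails the environment for rule 3, so it stays [i].
Rule 2 applies to /t/ (between /i/ and /s/: immediately before a consonant) → [ʔ].
/s/ (between /t/ and /u/): rule 4 targets it, but not between two vowels → unchanged [s].
/u/ (between /s/ and /z/) is in the target of rule 3 but the environment (before a nasal consonant) is not met → [u].
/z/ — not in any rule's target class → [z].
/x/ (between /z/ and /e/) is unaffected → [x].
Rule 3 applies to /e/ (between /x/ and /m/: before a nasal consonant) → [ẽ].
/m/ stays [m].

[xuvĩniʔsuzxẽm]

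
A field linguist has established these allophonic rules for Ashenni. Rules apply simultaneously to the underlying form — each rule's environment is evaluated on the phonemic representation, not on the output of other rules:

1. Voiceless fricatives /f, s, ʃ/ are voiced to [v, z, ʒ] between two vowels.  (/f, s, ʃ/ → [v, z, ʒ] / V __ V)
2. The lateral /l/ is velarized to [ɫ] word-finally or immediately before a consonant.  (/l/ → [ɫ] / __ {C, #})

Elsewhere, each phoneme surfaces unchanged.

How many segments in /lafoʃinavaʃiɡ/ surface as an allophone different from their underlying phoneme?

Segments that undergo a rule: /f/ → [v] (rule 1); /ʃ/ → [ʒ] (rule 1); /ʃ/ → [ʒ] (rule 1).
All other segments surface unchanged.

3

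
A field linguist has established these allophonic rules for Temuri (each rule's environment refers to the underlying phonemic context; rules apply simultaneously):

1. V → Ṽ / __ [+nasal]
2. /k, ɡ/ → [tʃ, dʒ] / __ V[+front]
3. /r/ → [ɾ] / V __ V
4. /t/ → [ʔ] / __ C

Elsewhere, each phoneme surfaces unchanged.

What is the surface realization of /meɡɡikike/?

[meɡdʒitʃitʃe]

/m/ (word-initial): no rule targets it → [m].
/e/ (between /m/ and /ɡ/) is in the target of rule 1 but the environment (before a nasal consonant) is not met → [e].
/ɡ/ (between /e/ and /ɡ/): rule 2 targets it, but not before a front vowel → unchanged [ɡ].
/ɡ/ meets the environment for rule 2 (before a front vowel) → [dʒ].
/i/ (between /ɡ/ and /k/): rule 1 targets it, but not before a nasal consonant → unchanged [i].
/k/ meets the environment for rule 2 (before a front vowel) → [tʃ].
/i/ (between /k/ and /k/) fails the environment for rule 1, so it stays [i].
/k/ (between /i/ and /e/): before a front vowel, so rule 2 applies → [tʃ].
/e/ (word-final) fails the environment for rule 1, so it stays [e].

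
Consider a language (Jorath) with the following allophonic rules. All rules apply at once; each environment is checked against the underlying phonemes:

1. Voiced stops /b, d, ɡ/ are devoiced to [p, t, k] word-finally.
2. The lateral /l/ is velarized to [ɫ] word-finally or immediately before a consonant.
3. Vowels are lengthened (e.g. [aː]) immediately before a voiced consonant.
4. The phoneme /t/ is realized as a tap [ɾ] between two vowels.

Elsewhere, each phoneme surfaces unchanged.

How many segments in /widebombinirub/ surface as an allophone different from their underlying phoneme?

7

Segments that undergo a rule: /i/ → [iː] (rule 3); /e/ → [eː] (rule 3); /o/ → [oː] (rule 3); /i/ → [iː] (rule 3); /i/ → [iː] (rule 3); /u/ → [uː] (rule 3); /b/ → [p] (rule 1).
All other segments surface unchanged.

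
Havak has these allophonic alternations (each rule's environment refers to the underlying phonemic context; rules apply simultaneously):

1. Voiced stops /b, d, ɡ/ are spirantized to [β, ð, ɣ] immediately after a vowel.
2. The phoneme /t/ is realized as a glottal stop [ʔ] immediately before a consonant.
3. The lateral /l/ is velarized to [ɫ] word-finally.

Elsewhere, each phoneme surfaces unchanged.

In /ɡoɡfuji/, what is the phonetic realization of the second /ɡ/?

[ɣ]

/ɡ/ meets the environment for rule 1 (immediately after a vowel) → [ɣ].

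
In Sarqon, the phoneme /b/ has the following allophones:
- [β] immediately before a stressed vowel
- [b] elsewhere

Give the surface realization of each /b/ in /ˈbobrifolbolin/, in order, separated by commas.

[β], [b], [b]

Occurrence 1 (position 1): immediately before a stressed vowel → [β].
Occurrence 2 (position 3): no conditioning environment matches → elsewhere allophone [b].
Occurrence 3 (position 9): no conditioning environment matches → elsewhere allophone [b].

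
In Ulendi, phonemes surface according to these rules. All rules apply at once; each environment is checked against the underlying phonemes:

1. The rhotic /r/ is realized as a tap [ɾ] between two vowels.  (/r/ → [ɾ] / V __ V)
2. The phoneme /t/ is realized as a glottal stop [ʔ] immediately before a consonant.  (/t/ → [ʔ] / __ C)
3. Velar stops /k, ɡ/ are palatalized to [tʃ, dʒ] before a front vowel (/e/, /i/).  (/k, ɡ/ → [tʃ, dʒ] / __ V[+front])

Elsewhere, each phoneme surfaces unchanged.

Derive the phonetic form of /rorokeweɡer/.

[roɾotʃewedʒer]

/r/ (word-initial) fails the environment for rule 1, so it stays [r].
/o/ stays [o].
/r/ — between /o/ and /o/, between two vowels — surfaces as [ɾ] (rule 1).
/o/ (between /r/ and /k/) is unaffected → [o].
Rule 3 applies to /k/ (between /o/ and /e/: before a front vowel) → [tʃ].
/e/ — not in any rule's target class → [e].
/w/ — not in any rule's target class → [w].
/e/ stays [e].
Rule 3 applies to /ɡ/ (between /e/ and /e/: before a front vowel) → [dʒ].
/e/ (between /ɡ/ and /r/): no rule targets it → [e].
/r/ — word-final; rule 1 does not apply here → [r].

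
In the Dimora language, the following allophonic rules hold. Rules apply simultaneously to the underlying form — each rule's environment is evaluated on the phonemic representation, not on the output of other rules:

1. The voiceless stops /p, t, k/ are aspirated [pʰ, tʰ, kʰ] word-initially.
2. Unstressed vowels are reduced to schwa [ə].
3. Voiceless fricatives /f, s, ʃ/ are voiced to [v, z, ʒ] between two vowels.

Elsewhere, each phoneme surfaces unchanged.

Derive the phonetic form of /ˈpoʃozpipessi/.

/p/ (word-initial): word-initially, so rule 1 applies → [pʰ].
/o/ (between /p/ and /ʃ/) fails the environment for rule 2, so it stays [o].
/ʃ/ meets the environment for rule 3 (between two vowels) → [ʒ].
/o/ meets the environment for rule 2 (in an unstressed syllable) → [ə].
/p/ — between /z/ and /i/; rule 1 does not apply here → [p].
/i/ (between /p/ and /p/): in an unstressed syllable, so rule 2 applies → [ə].
/p/ (between /i/ and /e/): rule 1 targets it, but not word-initially → unchanged [p].
/e/ (between /p/ and /s/) occurs in an unstressed syllable → [ə] by rule 2.
/s/ (between /e/ and /s/) fails the environment for rule 3, so it stays [s].
/s/ (between /s/ and /i/): rule 3 targets it, but not between two vowels → unchanged [s].
/i/ (word-final) occurs in an unstressed syllable → [ə] by rule 2.

[ˈpʰoʒəzpəpəssə]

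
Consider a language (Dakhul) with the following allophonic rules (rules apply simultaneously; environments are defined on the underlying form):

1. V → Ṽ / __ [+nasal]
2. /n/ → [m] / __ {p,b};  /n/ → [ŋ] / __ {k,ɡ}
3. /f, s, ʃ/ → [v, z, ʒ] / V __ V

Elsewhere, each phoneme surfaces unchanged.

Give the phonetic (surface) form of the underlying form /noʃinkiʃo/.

/n/ — word-initial; rule 2 does not apply here → [n].
/o/ (between /n/ and /ʃ/) is in the target of rule 1 but the environment (before a nasal consonant) is not met → [o].
/ʃ/ (between /o/ and /i/): between two vowels, so rule 3 applies → [ʒ].
/i/ meets the environment for rule 1 (before a nasal consonant) → [ĩ].
/n/ meets the environment for rule 2 (before a labial or velar stop) → [ŋ].
/i/ (between /k/ and /ʃ/) fails the environment for rule 1, so it stays [i].
/ʃ/ — between /i/ and /o/, between two vowels — surfaces as [ʒ] (rule 3).
/o/ — word-final; rule 1 does not apply here → [o].

[noʒĩŋkiʒo]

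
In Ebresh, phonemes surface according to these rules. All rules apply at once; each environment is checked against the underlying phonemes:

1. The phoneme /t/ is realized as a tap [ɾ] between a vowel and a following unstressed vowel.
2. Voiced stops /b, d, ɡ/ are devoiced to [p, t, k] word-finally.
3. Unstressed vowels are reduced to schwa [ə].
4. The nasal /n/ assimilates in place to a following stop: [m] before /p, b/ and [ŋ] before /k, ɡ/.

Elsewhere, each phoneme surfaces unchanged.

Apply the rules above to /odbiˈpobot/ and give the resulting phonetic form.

[ədbəˈpobət]

/o/ — word-initial, in an unstressed syllable — surfaces as [ə] (rule 3).
/d/ — between /o/ and /b/; rule 2 does not apply here → [d].
/b/ (between /d/ and /i/): rule 2 targets it, but not word-finally → unchanged [b].
/i/ (between /b/ and /p/): in an unstressed syllable, so rule 3 applies → [ə].
/p/ — not in any rule's target class → [p].
/o/ (between /p/ and /b/): rule 3 targets it, but not in an unstressed syllable → unchanged [o].
/b/ (between /o/ and /o/) fails the environment for rule 2, so it stays [b].
/o/ (between /b/ and /t/): in an unstressed syllable, so rule 3 applies → [ə].
/t/ (word-final) fails the environment for rule 1, so it stays [t].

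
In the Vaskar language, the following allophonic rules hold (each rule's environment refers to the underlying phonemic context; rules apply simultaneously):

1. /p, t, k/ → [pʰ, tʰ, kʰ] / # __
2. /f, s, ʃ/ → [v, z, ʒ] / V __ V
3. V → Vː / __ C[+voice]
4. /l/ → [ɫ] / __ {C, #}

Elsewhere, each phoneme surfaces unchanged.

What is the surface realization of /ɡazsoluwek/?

/ɡ/ — not in any rule's target class → [ɡ].
/a/ meets the environment for rule 3 (before a voiced consonant) → [aː].
/z/ stays [z].
/s/ — between /z/ and /o/; rule 2 does not apply here → [s].
/o/ (between /s/ and /l/): before a voiced consonant, so rule 3 applies → [oː].
/l/ (between /o/ and /u/) fails the environment for rule 4, so it stays [l].
/u/ meets the environment for rule 3 (before a voiced consonant) → [uː].
/w/ (between /u/ and /e/) is unaffected → [w].
/e/ — between /w/ and /k/; rule 3 does not apply here → [e].
/k/ (word-final) fails the environment for rule 1, so it stays [k].

[ɡaːzsoːluːwek]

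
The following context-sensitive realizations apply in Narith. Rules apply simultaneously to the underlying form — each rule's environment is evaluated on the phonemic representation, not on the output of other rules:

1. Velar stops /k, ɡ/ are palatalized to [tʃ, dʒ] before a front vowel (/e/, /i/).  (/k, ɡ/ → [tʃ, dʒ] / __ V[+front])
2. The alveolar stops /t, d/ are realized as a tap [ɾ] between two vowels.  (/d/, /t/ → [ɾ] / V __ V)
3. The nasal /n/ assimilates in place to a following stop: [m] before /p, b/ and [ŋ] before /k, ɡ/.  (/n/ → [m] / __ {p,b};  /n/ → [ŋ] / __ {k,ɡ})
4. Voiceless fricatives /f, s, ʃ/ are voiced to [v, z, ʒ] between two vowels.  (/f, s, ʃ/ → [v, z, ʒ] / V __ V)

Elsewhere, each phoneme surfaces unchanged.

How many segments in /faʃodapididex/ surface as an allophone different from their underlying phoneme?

Segments that undergo a rule: /ʃ/ → [ʒ] (rule 4); /d/ → [ɾ] (rule 2); /d/ → [ɾ] (rule 2); /d/ → [ɾ] (rule 2).
All other segments surface unchanged.

4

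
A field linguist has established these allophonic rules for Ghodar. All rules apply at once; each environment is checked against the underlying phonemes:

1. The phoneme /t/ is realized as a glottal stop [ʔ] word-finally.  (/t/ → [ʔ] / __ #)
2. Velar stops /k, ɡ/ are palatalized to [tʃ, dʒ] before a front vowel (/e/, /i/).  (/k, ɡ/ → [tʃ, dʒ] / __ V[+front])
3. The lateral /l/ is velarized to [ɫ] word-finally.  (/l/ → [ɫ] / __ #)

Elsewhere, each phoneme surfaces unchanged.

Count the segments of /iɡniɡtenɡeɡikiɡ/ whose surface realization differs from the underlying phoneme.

3

Segments that undergo a rule: /ɡ/ → [dʒ] (rule 2); /ɡ/ → [dʒ] (rule 2); /k/ → [tʃ] (rule 2).
All other segments surface unchanged.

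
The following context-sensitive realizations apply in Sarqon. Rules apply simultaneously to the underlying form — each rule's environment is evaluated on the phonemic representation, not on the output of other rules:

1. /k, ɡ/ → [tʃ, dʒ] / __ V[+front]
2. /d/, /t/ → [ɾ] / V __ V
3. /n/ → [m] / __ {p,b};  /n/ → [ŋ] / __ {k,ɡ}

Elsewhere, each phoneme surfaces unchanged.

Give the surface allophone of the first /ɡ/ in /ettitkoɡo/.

/ɡ/ (between /o/ and /o/) is in the target of rule 1 but the environment (before a front vowel) is not met → [ɡ].

[ɡ]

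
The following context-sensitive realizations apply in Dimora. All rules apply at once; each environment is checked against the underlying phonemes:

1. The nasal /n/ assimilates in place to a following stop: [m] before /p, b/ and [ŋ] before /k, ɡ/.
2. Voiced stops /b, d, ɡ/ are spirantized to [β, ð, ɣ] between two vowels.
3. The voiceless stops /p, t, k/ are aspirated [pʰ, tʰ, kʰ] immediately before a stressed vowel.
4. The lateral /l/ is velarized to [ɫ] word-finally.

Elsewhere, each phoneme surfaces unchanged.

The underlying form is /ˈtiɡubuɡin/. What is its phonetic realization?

[ˈtʰiɣuβuɣin]

/t/ (word-initial): immediately before a stressed vowel, so rule 3 applies → [tʰ].
/i/ (between /t/ and /ɡ/): no rule targets it → [i].
/ɡ/ — between /i/ and /u/, between two vowels — surfaces as [ɣ] (rule 2).
/u/ stays [u].
/b/ meets the environment for rule 2 (between two vowels) → [β].
/u/ (between /b/ and /ɡ/): no rule targets it → [u].
Rule 2 applies to /ɡ/ (between /u/ and /i/: between two vowels) → [ɣ].
/i/ — not in any rule's target class → [i].
/n/ (word-final): rule 1 targets it, but not before a labial or velar stop → unchanged [n].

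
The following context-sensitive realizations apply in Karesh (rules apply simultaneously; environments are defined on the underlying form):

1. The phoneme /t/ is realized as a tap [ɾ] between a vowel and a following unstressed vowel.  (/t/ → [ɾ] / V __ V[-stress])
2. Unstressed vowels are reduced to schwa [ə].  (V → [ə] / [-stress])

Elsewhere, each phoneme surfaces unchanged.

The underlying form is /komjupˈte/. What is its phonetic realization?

[kəmjəpˈte]

/k/ (word-initial): no rule targets it → [k].
/o/ meets the environment for rule 2 (in an unstressed syllable) → [ə].
/m/ (between /o/ and /j/): no rule targets it → [m].
/j/ — not in any rule's target class → [j].
/u/ — between /j/ and /p/, in an unstressed syllable — surfaces as [ə] (rule 2).
/p/ (between /u/ and /t/) is unaffected → [p].
/t/ — between /p/ and /e/; rule 1 does not apply here → [t].
/e/ — word-final; rule 2 does not apply here → [e].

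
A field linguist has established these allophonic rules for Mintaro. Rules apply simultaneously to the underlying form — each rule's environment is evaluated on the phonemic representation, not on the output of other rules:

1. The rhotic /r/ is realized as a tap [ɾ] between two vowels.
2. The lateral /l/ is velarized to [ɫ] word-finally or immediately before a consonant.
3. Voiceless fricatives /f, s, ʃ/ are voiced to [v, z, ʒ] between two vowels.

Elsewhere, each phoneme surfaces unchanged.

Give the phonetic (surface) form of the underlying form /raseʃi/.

[razeʒi]

/r/ — word-initial; rule 1 does not apply here → [r].
/a/ — not in any rule's target class → [a].
Rule 3 applies to /s/ (between /a/ and /e/: between two vowels) → [z].
/e/ (between /s/ and /ʃ/): no rule targets it → [e].
Rule 3 applies to /ʃ/ (between /e/ and /i/: between two vowels) → [ʒ].
/i/ — not in any rule's target class → [i].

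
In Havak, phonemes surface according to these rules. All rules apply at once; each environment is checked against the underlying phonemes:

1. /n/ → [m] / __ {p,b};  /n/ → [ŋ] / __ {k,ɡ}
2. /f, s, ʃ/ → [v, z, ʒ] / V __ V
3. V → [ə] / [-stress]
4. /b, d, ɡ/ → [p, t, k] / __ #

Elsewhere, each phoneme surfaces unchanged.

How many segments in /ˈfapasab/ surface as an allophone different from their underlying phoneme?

Segments that undergo a rule: /a/ → [ə] (rule 3); /s/ → [z] (rule 2); /a/ → [ə] (rule 3); /b/ → [p] (rule 4).
All other segments surface unchanged.

4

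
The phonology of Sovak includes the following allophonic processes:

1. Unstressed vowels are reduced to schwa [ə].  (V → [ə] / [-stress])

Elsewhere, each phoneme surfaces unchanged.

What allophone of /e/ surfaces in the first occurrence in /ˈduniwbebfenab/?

[ə]

/e/ (between /b/ and /b/) occurs in an unstressed syllable → [ə] by rule 1.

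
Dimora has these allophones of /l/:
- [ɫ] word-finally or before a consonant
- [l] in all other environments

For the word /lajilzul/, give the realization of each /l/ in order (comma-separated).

Occurrence 1 (position 1): no conditioning environment matches → elsewhere allophone [l].
Occurrence 2 (position 5): word-finally or before a consonant → [ɫ].
Occurrence 3 (position 8): word-finally or before a consonant → [ɫ].

[l], [ɫ], [ɫ]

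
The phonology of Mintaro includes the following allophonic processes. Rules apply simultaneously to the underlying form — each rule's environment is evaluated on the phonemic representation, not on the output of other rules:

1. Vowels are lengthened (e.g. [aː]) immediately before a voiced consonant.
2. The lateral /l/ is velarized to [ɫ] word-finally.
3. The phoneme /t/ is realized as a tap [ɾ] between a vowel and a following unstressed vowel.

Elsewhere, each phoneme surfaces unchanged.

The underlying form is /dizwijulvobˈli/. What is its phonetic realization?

/d/ (word-initial): no rule targets it → [d].
/i/ (between /d/ and /z/): before a voiced consonant, so rule 1 applies → [iː].
/z/ stays [z].
/w/ — not in any rule's target class → [w].
/i/ meets the environment for rule 1 (before a voiced consonant) → [iː].
/j/ stays [j].
Rule 1 applies to /u/ (between /j/ and /l/: before a voiced consonant) → [uː].
/l/ (between /u/ and /v/) fails the environment for rule 2, so it stays [l].
/v/ (between /l/ and /o/): no rule targets it → [v].
/o/ — between /v/ and /b/, before a voiced consonant — surfaces as [oː] (rule 1).
/b/ (between /o/ and /l/) is unaffected → [b].
/l/ (between /b/ and /i/) is in the target of rule 2 but the environment (word-finally) is not met → [l].
/i/ (word-final) is in the target of rule 1 but the environment (before a voiced consonant) is not met → [i].

[diːzwiːjuːlvoːbˈli]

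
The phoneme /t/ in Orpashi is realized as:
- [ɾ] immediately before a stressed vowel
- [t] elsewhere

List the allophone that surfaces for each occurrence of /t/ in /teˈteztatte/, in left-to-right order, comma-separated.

Occurrence 1 (position 1): no conditioning environment matches → elsewhere allophone [t].
Occurrence 2 (position 3): immediately before a stressed vowel → [ɾ].
Occurrence 3 (position 6): no conditioning environment matches → elsewhere allophone [t].
Occurrence 4 (position 8): no conditioning environment matches → elsewhere allophone [t].
Occurrence 5 (position 9): no conditioning environment matches → elsewhere allophone [t].

[t], [ɾ], [t], [t], [t]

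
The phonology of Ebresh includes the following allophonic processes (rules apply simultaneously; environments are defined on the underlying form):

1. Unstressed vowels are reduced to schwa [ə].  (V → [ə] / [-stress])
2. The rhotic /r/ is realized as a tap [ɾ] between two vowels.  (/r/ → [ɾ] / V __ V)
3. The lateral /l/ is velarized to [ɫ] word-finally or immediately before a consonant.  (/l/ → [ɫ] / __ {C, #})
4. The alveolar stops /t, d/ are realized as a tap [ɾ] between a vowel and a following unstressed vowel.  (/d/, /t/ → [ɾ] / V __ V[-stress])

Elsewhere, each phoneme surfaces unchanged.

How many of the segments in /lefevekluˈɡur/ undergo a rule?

4

Segments that undergo a rule: /e/ → [ə] (rule 1); /e/ → [ə] (rule 1); /e/ → [ə] (rule 1); /u/ → [ə] (rule 1).
All other segments surface unchanged.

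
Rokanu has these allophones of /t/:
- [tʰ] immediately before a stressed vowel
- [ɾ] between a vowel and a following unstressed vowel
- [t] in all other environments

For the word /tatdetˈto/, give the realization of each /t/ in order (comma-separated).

Occurrence 1 (position 1): no conditioning environment matches → elsewhere allophone [t].
Occurrence 2 (position 3): no conditioning environment matches → elsewhere allophone [t].
Occurrence 3 (position 6): no conditioning environment matches → elsewhere allophone [t].
Occurrence 4 (position 7): immediately before a stressed vowel → [tʰ].

[t], [t], [t], [tʰ]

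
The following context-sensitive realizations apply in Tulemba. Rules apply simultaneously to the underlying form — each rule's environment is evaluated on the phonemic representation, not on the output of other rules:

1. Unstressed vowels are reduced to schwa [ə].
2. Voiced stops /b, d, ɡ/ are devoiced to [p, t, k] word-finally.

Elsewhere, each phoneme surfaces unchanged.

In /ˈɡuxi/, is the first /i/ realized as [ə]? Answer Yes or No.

/i/ (word-final) occurs in an unstressed syllable → [ə] by rule 1.
The actual realization is [ə], which matches [ə].

Yes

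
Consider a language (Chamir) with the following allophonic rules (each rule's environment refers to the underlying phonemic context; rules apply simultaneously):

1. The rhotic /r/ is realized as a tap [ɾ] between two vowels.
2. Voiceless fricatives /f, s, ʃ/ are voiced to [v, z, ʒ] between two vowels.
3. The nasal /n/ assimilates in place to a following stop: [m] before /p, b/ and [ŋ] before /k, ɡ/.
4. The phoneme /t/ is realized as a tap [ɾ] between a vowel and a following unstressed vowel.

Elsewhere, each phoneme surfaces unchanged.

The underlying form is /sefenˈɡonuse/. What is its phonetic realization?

[seveŋˈɡonuze]

/s/ (word-initial) is in the target of rule 2 but the environment (between two vowels) is not met → [s].
/e/ (between /s/ and /f/): no rule targets it → [e].
/f/ — between /e/ and /e/, between two vowels — surfaces as [v] (rule 2).
/e/ stays [e].
/n/ (between /e/ and /ɡ/) occurs before a labial or velar stop → [ŋ] by rule 3.
/ɡ/ (between /n/ and /o/): no rule targets it → [ɡ].
/o/ — not in any rule's target class → [o].
/n/ (between /o/ and /u/): rule 3 targets it, but not before a labial or velar stop → unchanged [n].
/u/ — not in any rule's target class → [u].
Rule 2 applies to /s/ (between /u/ and /e/: between two vowels) → [z].
/e/ (word-final): no rule targets it → [e].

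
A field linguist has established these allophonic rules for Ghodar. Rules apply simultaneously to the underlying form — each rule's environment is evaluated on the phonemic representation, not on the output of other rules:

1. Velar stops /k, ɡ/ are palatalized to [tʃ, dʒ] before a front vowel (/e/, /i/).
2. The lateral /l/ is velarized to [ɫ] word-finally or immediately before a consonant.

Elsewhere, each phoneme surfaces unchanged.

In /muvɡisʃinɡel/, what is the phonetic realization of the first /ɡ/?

Rule 1 applies to /ɡ/ (between /v/ and /i/: before a front vowel) → [dʒ].

[dʒ]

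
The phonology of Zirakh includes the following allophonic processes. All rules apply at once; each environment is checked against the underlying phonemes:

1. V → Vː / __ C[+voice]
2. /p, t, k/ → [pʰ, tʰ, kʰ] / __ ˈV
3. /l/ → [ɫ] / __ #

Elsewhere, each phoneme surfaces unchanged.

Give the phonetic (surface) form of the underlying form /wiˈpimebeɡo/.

[wiˈpʰiːmeːbeːɡo]

/w/ stays [w].
/i/ — between /w/ and /p/; rule 1 does not apply here → [i].
/p/ (between /i/ and /i/) occurs immediately before a stressed vowel → [pʰ] by rule 2.
/i/ (between /p/ and /m/) occurs before a voiced consonant → [iː] by rule 1.
/m/ stays [m].
/e/ (between /m/ and /b/) occurs before a voiced consonant → [eː] by rule 1.
/b/ (between /e/ and /e/): no rule targets it → [b].
Rule 1 applies to /e/ (between /b/ and /ɡ/: before a voiced consonant) → [eː].
/ɡ/ stays [ɡ].
/o/ — word-final; rule 1 does not apply here → [o].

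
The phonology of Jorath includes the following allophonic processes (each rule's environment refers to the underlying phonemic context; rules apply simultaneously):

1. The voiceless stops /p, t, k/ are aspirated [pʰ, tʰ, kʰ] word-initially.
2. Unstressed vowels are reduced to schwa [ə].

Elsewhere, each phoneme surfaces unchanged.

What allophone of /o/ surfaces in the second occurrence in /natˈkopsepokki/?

/o/ meets the environment for rule 2 (in an unstressed syllable) → [ə].

[ə]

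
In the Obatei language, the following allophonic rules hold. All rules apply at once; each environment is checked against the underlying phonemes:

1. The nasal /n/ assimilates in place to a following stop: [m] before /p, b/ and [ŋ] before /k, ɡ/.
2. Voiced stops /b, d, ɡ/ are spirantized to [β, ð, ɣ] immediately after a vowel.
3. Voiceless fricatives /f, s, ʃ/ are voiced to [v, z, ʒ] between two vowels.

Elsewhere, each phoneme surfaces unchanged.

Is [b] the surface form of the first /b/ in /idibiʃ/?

No

Rule 2 applies to /b/ (between /i/ and /i/: immediately after a vowel) → [β].
The actual realization is [β], not [b].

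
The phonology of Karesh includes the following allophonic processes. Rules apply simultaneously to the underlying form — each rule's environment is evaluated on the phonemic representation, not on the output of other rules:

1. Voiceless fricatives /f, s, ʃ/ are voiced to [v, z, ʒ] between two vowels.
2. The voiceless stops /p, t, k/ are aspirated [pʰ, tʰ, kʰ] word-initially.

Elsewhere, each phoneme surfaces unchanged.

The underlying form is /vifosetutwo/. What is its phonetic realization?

[vivozetutwo]

/f/ — between /i/ and /o/, between two vowels — surfaces as [v] (rule 1).
/s/ meets the environment for rule 1 (between two vowels) → [z].
/t/ (between /e/ and /u/) is in the target of rule 2 but the environment (word-initially) is not met → [t].
/t/ (between /u/ and /w/) fails the environment for rule 2, so it stays [t].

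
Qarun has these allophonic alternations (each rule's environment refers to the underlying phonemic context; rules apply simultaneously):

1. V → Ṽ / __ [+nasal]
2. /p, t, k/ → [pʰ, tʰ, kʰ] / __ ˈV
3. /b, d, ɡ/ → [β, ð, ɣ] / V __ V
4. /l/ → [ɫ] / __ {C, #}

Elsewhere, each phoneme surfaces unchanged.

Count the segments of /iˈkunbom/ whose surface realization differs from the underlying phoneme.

3

Segments that undergo a rule: /k/ → [kʰ] (rule 2); /u/ → [ũ] (rule 1); /o/ → [õ] (rule 1).
All other segments surface unchanged.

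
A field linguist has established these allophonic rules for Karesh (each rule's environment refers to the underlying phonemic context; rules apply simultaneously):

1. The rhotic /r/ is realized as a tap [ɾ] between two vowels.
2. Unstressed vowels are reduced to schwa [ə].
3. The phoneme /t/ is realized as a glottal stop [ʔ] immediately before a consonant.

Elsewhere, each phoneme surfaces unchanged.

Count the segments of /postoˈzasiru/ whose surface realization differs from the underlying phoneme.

5

Segments that undergo a rule: /o/ → [ə] (rule 2); /o/ → [ə] (rule 2); /i/ → [ə] (rule 2); /r/ → [ɾ] (rule 1); /u/ → [ə] (rule 2).
All other segments surface unchanged.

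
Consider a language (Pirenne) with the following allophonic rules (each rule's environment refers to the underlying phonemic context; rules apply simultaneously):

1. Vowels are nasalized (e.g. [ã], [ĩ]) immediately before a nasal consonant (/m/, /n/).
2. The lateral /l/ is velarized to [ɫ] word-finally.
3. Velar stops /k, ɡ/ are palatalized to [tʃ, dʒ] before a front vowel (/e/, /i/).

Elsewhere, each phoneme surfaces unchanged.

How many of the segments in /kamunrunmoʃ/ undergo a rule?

Segments that undergo a rule: /a/ → [ã] (rule 1); /u/ → [ũ] (rule 1); /u/ → [ũ] (rule 1).
All other segments surface unchanged.

3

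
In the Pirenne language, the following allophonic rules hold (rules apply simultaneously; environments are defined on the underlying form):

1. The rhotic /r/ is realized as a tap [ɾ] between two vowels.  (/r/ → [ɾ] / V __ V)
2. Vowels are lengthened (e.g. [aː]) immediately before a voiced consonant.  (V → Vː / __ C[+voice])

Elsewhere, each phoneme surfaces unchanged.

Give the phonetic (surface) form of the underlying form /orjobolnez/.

Rule 2 applies to /o/ (word-initial: before a voiced consonant) → [oː].
/r/ (between /o/ and /j/) is in the target of rule 1 but the environment (between two vowels) is not met → [r].
/o/ — between /j/ and /b/, before a voiced consonant — surfaces as [oː] (rule 2).
/o/ (between /b/ and /l/): before a voiced consonant, so rule 2 applies → [oː].
Rule 2 applies to /e/ (between /n/ and /z/: before a voiced consonant) → [eː].

[oːrjoːboːlneːz]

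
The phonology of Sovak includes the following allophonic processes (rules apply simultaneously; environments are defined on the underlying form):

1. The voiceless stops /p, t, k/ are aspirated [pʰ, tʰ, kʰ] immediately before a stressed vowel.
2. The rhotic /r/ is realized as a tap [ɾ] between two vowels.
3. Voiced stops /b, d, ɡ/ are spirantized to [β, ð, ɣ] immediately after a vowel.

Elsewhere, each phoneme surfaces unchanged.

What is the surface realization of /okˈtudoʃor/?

/o/ (word-initial): no rule targets it → [o].
/k/ (between /o/ and /t/): rule 1 targets it, but not immediately before a stressed vowel → unchanged [k].
/t/ meets the environment for rule 1 (immediately before a stressed vowel) → [tʰ].
/u/ — not in any rule's target class → [u].
/d/ meets the environment for rule 3 (immediately after a vowel) → [ð].
/o/ — not in any rule's target class → [o].
/ʃ/ — not in any rule's target class → [ʃ].
/o/ (between /ʃ/ and /r/) is unaffected → [o].
/r/ (word-final): rule 2 targets it, but not between two vowels → unchanged [r].

[okˈtʰuðoʃor]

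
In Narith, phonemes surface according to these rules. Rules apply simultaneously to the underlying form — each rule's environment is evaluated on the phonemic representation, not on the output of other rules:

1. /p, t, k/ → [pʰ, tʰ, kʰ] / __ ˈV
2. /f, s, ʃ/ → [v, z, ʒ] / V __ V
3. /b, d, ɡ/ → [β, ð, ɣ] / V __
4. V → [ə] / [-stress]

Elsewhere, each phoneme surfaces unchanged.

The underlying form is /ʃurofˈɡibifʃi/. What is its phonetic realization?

/ʃ/ — word-initial; rule 2 does not apply here → [ʃ].
/u/ — between /ʃ/ and /r/, in an unstressed syllable — surfaces as [ə] (rule 4).
/r/ (between /u/ and /o/): no rule targets it → [r].
/o/ — between /r/ and /f/, in an unstressed syllable — surfaces as [ə] (rule 4).
/f/ (between /o/ and /ɡ/): rule 2 targets it, but not between two vowels → unchanged [f].
/ɡ/ — between /f/ and /i/; rule 3 does not apply here → [ɡ].
/i/ (between /ɡ/ and /b/): rule 4 targets it, but not in an unstressed syllable → unchanged [i].
/b/ (between /i/ and /i/) occurs immediately after a vowel → [β] by rule 3.
/i/ (between /b/ and /f/): in an unstressed syllable, so rule 4 applies → [ə].
/f/ (between /i/ and /ʃ/) is in the target of rule 2 but the environment (between two vowels) is not met → [f].
/ʃ/ — between /f/ and /i/; rule 2 does not apply here → [ʃ].
/i/ — word-final, in an unstressed syllable — surfaces as [ə] (rule 4).

[ʃərəfˈɡiβəfʃə]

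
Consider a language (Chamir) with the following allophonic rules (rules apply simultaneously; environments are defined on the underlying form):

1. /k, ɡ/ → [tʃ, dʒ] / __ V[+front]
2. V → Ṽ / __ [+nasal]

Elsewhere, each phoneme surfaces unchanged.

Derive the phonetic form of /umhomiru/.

/u/ — word-initial, before a nasal consonant — surfaces as [ũ] (rule 2).
/m/ (between /u/ and /h/): no rule targets it → [m].
/h/ (between /m/ and /o/) is unaffected → [h].
Rule 2 applies to /o/ (between /h/ and /m/: before a nasal consonant) → [õ].
/m/ (between /o/ and /i/) is unaffected → [m].
/i/ (between /m/ and /r/): rule 2 targets it, but not before a nasal consonant → unchanged [i].
/r/ (between /i/ and /u/) is unaffected → [r].
/u/ (word-final) is in the target of rule 2 but the environment (before a nasal consonant) is not met → [u].

[ũmhõmiru]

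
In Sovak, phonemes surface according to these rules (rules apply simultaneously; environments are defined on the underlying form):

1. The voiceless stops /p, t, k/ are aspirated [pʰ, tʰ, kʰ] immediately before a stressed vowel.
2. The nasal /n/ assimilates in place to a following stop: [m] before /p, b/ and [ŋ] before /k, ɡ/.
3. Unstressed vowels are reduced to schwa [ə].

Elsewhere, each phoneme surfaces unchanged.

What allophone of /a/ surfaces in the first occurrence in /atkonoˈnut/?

Rule 3 applies to /a/ (word-initial: in an unstressed syllable) → [ə].

[ə]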